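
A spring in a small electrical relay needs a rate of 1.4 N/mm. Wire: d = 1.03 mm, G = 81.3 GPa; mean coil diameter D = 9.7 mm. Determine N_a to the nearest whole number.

N_a = Gd⁴/(8D³k) = (81.3×10³ × 1.03⁴)/(8 × 9.7³ × 1.4)
    = 91503.9 / 10221.9 = 8.952 → 9 coils

9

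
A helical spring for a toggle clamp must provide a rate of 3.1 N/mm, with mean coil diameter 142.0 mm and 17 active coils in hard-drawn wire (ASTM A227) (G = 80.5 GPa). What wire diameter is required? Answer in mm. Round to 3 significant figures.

d = (8D³N_a·k / G)^(1/4) = (8·142.0³·17·3.1 / (80.5×10³))^0.25
  = (14996)^0.25 = 11.0660 mm

11.1 mm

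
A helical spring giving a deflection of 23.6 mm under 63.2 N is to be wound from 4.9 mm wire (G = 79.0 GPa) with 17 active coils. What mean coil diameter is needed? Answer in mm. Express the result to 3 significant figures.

Required rate k = F/δ = 63.2/23.6 = 2.678 N/mm
D = (Gd⁴/(8N_a·k))^(1/3) = (79.0×10³·4.9⁴/(8·17·2.678))^(1/3)
  = (125045)^(1/3) = 50.0060 mm

50.0 mm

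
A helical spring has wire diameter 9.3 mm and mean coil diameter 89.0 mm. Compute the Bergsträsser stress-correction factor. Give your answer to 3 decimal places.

1.142

C = D/d = 89.0/9.3 = 9.5699
K_B = (4C+2)/(4C−3) = 40.280/35.280 = 1.1417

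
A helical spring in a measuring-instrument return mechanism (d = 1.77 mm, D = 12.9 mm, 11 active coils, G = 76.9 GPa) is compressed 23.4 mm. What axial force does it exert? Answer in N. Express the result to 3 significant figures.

k = Gd⁴/(8D³N_a) = (76.9×10³)(1.77⁴)/(8·12.9³·11) = 3.9955 N/mm
F = k·δ = 3.9955 × 23.4 = 93.494 N

93.5 N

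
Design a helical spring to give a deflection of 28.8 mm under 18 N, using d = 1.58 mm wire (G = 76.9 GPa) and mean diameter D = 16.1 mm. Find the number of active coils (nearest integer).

Required rate k = F/δ = 18/28.8 = 0.625 N/mm
N_a = Gd⁴/(8D³k) = (76.9×10³ × 1.58⁴)/(8 × 16.1³ × 0.625)
    = 479242 / 20866.4 = 22.97 → 23 coils

23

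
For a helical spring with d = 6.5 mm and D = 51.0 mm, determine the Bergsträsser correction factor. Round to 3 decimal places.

1.176

C = D/d = 51.0/6.5 = 7.8462
K_B = (4C+2)/(4C−3) = 33.385/28.385 = 1.1762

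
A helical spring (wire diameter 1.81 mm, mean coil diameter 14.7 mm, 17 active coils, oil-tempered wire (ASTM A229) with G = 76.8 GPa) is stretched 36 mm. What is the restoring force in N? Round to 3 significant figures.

k = Gd⁴/(8D³N_a) = (76.8×10³)(1.81⁴)/(8·14.7³·17) = 1.908 N/mm
F = k·δ = 1.908 × 36 = 68.689 N

68.7 N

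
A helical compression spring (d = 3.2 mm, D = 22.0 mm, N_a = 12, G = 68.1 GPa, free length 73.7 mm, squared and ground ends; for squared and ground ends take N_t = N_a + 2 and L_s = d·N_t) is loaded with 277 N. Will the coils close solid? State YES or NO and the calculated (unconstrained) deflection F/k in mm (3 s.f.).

k = Gd⁴/(8D³N_a) = (68.1×10³)(3.2⁴)/(8·22.0³·12) = 6.9857 N/mm
N_t = 14; L_s = 3.2·14 = 44.8 mm; δ_solid = L₀ − L_s = 73.7 − 44.8 = 28.9 mm
δ = F/k = 277/6.9857 = 39.653 mm
δ ≥ δ_solid → spring goes solid

YES, δ = 39.7 mm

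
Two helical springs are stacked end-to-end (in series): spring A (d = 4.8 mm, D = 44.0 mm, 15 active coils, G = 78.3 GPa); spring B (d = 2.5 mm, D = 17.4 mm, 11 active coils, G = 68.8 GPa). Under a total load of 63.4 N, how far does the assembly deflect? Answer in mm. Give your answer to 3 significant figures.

26.5 mm

k_A = Gd⁴/(8D³N_a) = (78.3×10³)(4.8⁴)/(8·44.0³·15) = 4.0662 N/mm
k_B = Gd⁴/(8D³N_a) = (68.8×10³)(2.5⁴)/(8·17.4³·11) = 5.7972 N/mm
Series: 1/k_eq = 1/4.0662 + 1/5.7972 = 0.41843; k_eq = 2.3899 N/mm
δ = F/k_eq = 63.4/2.3899 = 26.528 mm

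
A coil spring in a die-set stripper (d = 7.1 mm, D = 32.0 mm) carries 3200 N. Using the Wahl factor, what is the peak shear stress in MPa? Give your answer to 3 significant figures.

984 MPa

Spring index C = D/d = 32.0/7.1 = 4.5070
K_W = (4C−1)/(4C−4) + 0.615/C = 17.028/14.028 + 0.1365 = 1.3503
τ₀ = 8FD/(πd³) = 8·3200·32.0/(π·7.1³) = 819200/1124.4 = 728.56 MPa
τ_max = K·τ₀ = 1.3503 × 728.56 = 983.78 MPa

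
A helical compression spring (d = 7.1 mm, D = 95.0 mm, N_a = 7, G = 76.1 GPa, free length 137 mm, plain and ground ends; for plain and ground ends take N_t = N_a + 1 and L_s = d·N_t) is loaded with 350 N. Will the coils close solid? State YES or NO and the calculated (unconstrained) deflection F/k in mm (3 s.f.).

YES, δ = 86.9 mm

k = Gd⁴/(8D³N_a) = (76.1×10³)(7.1⁴)/(8·95.0³·7) = 4.0277 N/mm
N_t = 8; L_s = 7.1·8 = 56.8 mm; δ_solid = L₀ − L_s = 137 − 56.8 = 80.2 mm
δ = F/k = 350/4.0277 = 86.898 mm
δ ≥ δ_solid → spring goes solid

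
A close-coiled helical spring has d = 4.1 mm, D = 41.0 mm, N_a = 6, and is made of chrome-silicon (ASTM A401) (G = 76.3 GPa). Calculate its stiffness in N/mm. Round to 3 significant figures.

6.52 N/mm

k = Gd⁴/(8D³N_a) = (76.3×10³ × 4.1⁴) / (8 × 41.0³ × 6)
  = 2.15606e+07 / 3.30821e+06 = 6.5173 N/mm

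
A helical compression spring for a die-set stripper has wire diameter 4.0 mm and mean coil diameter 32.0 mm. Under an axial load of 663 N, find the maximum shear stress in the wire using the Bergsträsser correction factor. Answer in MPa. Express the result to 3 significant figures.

Spring index C = D/d = 32.0/4.0 = 8.0000
K_B = (4C+2)/(4C−3) = 34.000/29.000 = 1.1724
τ₀ = 8FD/(πd³) = 8·663·32.0/(π·4.0³) = 169728/201.06 = 844.16 MPa
τ_max = K·τ₀ = 1.1724 × 844.16 = 989.7 MPa

990 MPa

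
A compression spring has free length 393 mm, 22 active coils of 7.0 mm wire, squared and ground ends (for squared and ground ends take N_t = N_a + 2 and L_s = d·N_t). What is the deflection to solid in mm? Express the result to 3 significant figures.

N_t = 24; L_s = 7.0·24 = 168 mm
δ_solid = L₀ − L_s = 393 − 168 = 225 mm

225 mm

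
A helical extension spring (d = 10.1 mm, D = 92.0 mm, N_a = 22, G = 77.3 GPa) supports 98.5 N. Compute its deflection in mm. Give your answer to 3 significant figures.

16.8 mm

k = Gd⁴/(8D³N_a) = (77.3×10³)(10.1⁴)/(8·92.0³·22) = 5.8693 N/mm
δ = F/k = 98.5 / 5.8693 = 16.782 mm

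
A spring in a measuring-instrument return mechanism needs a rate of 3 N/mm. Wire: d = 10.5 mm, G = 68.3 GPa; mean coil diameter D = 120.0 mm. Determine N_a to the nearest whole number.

N_a = Gd⁴/(8D³k) = (68.3×10³ × 10.5⁴)/(8 × 120.0³ × 3)
    = 8.30191e+08 / 4.1472e+07 = 20.02 → 20 coils

20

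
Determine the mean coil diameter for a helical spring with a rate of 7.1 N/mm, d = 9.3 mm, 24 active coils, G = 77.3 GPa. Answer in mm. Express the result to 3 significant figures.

D = (Gd⁴/(8N_a·k))^(1/3) = (77.3×10³·9.3⁴/(8·24·7.1))^(1/3)
  = (424181)^(1/3) = 75.1364 mm

75.1 mm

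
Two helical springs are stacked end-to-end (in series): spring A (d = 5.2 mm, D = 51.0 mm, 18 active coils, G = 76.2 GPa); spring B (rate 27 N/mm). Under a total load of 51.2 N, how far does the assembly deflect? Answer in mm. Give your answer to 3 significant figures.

k_A = Gd⁴/(8D³N_a) = (76.2×10³)(5.2⁴)/(8·51.0³·18) = 2.9167 N/mm
Series: 1/k_eq = 1/2.9167 + 1/27 = 0.37989; k_eq = 2.6324 N/mm
δ = F/k_eq = 51.2/2.6324 = 19.45 mm

19.5 mm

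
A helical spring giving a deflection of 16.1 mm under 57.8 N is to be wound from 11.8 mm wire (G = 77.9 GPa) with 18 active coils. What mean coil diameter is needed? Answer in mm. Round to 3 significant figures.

Required rate k = F/δ = 57.8/16.1 = 3.5901 N/mm
D = (Gd⁴/(8N_a·k))^(1/3) = (77.9×10³·11.8⁴/(8·18·3.5901))^(1/3)
  = (2.92147e+06)^(1/3) = 142.9553 mm

143 mm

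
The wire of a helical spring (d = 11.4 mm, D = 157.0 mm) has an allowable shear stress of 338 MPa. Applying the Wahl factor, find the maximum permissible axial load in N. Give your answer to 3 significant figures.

C = D/d = 157.0/11.4 = 13.7719
K_W = (4C−1)/(4C−4) + 0.615/C = 54.088/51.088 + 0.0447 = 1.1034
τ_max = K·8FD/(πd³) → F_max = τ_allow·πd³/(8DK)
F_max = 338·π·11.4³/(8·157.0·1.1034) = 1.5732e+06/1385.8 = 1135.2 N

1140 N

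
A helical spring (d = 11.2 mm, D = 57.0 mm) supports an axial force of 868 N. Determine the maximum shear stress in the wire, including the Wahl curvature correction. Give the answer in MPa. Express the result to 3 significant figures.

Spring index C = D/d = 57.0/11.2 = 5.0893
K_W = (4C−1)/(4C−4) + 0.615/C = 19.357/16.357 + 0.1208 = 1.3042
τ₀ = 8FD/(πd³) = 8·868·57.0/(π·11.2³) = 395808/4413.7 = 89.677 MPa
τ_max = K·τ₀ = 1.3042 × 89.677 = 116.96 MPa

117 MPa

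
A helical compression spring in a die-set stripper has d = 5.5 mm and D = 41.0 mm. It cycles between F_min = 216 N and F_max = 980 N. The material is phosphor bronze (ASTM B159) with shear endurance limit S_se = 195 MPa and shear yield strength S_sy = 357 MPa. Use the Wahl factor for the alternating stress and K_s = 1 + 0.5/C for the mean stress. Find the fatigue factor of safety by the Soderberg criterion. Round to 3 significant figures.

0.385

C = D/d = 41.0/5.5 = 7.4545; K_W = (4C−1)/(4C−4)+0.615/C = 1.1987; K_s = 1+0.5/C = 1.0671
F_a = (F_max−F_min)/2 = 382 N; F_m = (F_max+F_min)/2 = 598 N
τ_a = K_W·8F_aD/(πd³) = 1.1987 × 239.72 = 287.35 MPa
τ_m = K_s·8F_mD/(πd³) = 1.0671 × 375.26 = 400.43 MPa
Soderberg: 1/n_f = τ_a/S_se + τ_m/S_sy = 287.35/195 + 400.43/357 = 1.47358 + 1.12166 = 2.5952
n_f = 1/2.5952 = 0.3853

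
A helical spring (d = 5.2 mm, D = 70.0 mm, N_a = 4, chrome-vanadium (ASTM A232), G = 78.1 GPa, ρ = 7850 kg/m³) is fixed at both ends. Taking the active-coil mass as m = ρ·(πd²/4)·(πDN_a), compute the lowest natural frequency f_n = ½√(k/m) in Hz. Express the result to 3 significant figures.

k = Gd⁴/(8D³N_a) = (78.1×10³)(5.2⁴)/(8·70.0³·4) = 5.2026 N/mm = 5202.6 N/m
Wire length L = πDN_a = π·70.0·4 = 879.65 mm
m = ρ·(πd²/4)·L = 7850 × 21.237×10⁻⁶ m² × 0.87965 m = 0.14665 kg
f_n = ½√(k/m) = 0.5·√(5202.6/0.14665) = 0.5·√(35477) = 94.177 Hz

94.2 Hz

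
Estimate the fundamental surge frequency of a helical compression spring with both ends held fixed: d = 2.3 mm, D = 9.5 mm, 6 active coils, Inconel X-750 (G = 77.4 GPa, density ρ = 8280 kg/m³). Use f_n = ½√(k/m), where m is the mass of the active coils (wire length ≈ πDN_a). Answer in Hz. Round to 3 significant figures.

1460 Hz

k = Gd⁴/(8D³N_a) = (77.4×10³)(2.3⁴)/(8·9.5³·6) = 52.631 N/mm = 52631 N/m
Wire length L = πDN_a = π·9.5·6 = 179.07 mm
m = ρ·(πd²/4)·L = 8280 × 4.1548×10⁻⁶ m² × 0.17907 m = 0.0061603 kg
f_n = ½√(k/m) = 0.5·√(52631/0.0061603) = 0.5·√(8.5436e+06) = 1461.5 Hz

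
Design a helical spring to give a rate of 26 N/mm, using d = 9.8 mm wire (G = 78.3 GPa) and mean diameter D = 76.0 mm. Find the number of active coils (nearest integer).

N_a = Gd⁴/(8D³k) = (78.3×10³ × 9.8⁴)/(8 × 76.0³ × 26)
    = 7.22214e+08 / 9.1307e+07 = 7.91 → 8 coils

8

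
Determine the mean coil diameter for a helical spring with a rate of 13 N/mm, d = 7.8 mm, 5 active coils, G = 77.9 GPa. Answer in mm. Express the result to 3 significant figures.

D = (Gd⁴/(8N_a·k))^(1/3) = (77.9×10³·7.8⁴/(8·5·13))^(1/3)
  = (554514)^(1/3) = 82.1557 mm

82.2 mm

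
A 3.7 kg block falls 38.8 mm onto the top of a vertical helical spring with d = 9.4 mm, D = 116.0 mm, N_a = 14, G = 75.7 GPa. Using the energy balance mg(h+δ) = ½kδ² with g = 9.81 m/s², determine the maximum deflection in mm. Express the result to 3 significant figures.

k = Gd⁴/(8D³N_a) = (75.7×10³)(9.4⁴)/(8·116.0³·14) = 3.3808 N/mm
W = mg = 3.7 × 9.81 = 36.297 N
½kδ² − Wδ − Wh = 0 → δ = (W + √(W² + 2kWh))/k
δ = (36.297 + √(1317.5 + 9522.43))/3.3808 = (36.297 + 104.11)/3.3808 = 41.533 mm

41.5 mm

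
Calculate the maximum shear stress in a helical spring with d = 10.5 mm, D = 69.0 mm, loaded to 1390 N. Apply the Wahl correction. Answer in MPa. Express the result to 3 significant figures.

Spring index C = D/d = 69.0/10.5 = 6.5714
K_W = (4C−1)/(4C−4) + 0.615/C = 25.286/22.286 + 0.0936 = 1.2282
τ₀ = 8FD/(πd³) = 8·1390·69.0/(π·10.5³) = 767280/3636.8 = 210.98 MPa
τ_max = K·τ₀ = 1.2282 × 210.98 = 259.12 MPa

259 MPa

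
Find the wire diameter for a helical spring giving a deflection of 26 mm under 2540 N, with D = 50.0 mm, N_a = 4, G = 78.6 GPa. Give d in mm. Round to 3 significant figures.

8.40 mm

Required rate k = F/δ = 2540/26 = 97.692 N/mm
d = (8D³N_a·k / G)^(1/4) = (8·50.0³·4·97.692 / (78.6×10³))^0.25
  = (4971.6)^0.25 = 8.3970 mm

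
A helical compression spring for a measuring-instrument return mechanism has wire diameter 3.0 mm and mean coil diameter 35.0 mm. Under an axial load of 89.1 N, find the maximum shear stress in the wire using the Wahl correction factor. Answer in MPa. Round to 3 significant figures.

Spring index C = D/d = 35.0/3.0 = 11.6667
K_W = (4C−1)/(4C−4) + 0.615/C = 45.667/42.667 + 0.0527 = 1.1230
τ₀ = 8FD/(πd³) = 8·89.1·35.0/(π·3.0³) = 24948/84.823 = 294.12 MPa
τ_max = K·τ₀ = 1.1230 × 294.12 = 330.3 MPa

330 MPa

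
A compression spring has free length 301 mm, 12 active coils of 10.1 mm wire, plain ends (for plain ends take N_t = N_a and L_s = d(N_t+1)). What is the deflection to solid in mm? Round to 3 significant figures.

N_t = 12; L_s = 10.1·13 = 131.3 mm
δ_solid = L₀ − L_s = 301 − 131.3 = 169.7 mm

170 mm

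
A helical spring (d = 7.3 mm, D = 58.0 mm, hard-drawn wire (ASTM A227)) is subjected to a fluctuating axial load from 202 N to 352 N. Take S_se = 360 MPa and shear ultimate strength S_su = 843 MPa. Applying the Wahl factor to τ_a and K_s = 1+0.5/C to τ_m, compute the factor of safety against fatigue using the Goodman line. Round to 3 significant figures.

C = D/d = 58.0/7.3 = 7.9452; K_W = (4C−1)/(4C−4)+0.615/C = 1.1854; K_s = 1+0.5/C = 1.0629
F_a = (F_max−F_min)/2 = 75 N; F_m = (F_max+F_min)/2 = 277 N
τ_a = K_W·8F_aD/(πd³) = 1.1854 × 28.475 = 33.754 MPa
τ_m = K_s·8F_mD/(πd³) = 1.0629 × 105.17 = 111.79 MPa
Goodman: 1/n_f = τ_a/S_se + τ_m/S_su = 33.754/360 + 111.79/843 = 0.09376 + 0.13260 = 0.22636
n_f = 1/0.22636 = 4.418

4.42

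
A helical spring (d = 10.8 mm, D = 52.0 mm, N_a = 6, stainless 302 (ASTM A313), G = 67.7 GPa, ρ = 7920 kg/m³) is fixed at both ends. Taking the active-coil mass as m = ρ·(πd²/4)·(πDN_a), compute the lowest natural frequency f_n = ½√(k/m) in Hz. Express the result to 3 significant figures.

k = Gd⁴/(8D³N_a) = (67.7×10³)(10.8⁴)/(8·52.0³·6) = 136.47 N/mm = 1.3647e+05 N/m
Wire length L = πDN_a = π·52.0·6 = 980.18 mm
m = ρ·(πd²/4)·L = 7920 × 91.609×10⁻⁶ m² × 0.98018 m = 0.71116 kg
f_n = ½√(k/m) = 0.5·√(1.3647e+05/0.71116) = 0.5·√(1.919e+05) = 219.03 Hz

219 Hz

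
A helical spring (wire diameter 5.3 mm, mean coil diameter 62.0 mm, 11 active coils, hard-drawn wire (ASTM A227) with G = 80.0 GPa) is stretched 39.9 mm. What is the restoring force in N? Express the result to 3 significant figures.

k = Gd⁴/(8D³N_a) = (80.0×10³)(5.3⁴)/(8·62.0³·11) = 3.0098 N/mm
F = k·δ = 3.0098 × 39.9 = 120.09 N

120 N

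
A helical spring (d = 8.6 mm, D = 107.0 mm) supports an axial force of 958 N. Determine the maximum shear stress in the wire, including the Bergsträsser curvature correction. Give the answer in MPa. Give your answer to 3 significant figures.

Spring index C = D/d = 107.0/8.6 = 12.4419
K_B = (4C+2)/(4C−3) = 51.767/46.767 = 1.1069
τ₀ = 8FD/(πd³) = 8·958·107.0/(π·8.6³) = 820048/1998.2 = 410.39 MPa
τ_max = K·τ₀ = 1.1069 × 410.39 = 454.26 MPa

454 MPa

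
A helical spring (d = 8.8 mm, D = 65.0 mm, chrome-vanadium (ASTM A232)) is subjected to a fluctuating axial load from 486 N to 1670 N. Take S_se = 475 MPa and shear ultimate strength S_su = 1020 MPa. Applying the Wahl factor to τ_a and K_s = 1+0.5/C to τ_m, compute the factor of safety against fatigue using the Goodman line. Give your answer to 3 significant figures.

C = D/d = 65.0/8.8 = 7.3864; K_W = (4C−1)/(4C−4)+0.615/C = 1.2007; K_s = 1+0.5/C = 1.0677
F_a = (F_max−F_min)/2 = 592 N; F_m = (F_max+F_min)/2 = 1078 N
τ_a = K_W·8F_aD/(πd³) = 1.2007 × 143.79 = 172.65 MPa
τ_m = K_s·8F_mD/(πd³) = 1.0677 × 261.83 = 279.56 MPa
Goodman: 1/n_f = τ_a/S_se + τ_m/S_su = 172.65/475 + 279.56/1020 = 0.36347 + 0.27408 = 0.63754
n_f = 1/0.63754 = 1.569

1.57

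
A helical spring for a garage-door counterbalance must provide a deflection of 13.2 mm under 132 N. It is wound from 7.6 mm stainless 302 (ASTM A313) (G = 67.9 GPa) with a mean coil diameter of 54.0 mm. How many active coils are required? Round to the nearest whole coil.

18

Required rate k = F/δ = 132/13.2 = 10 N/mm
N_a = Gd⁴/(8D³k) = (67.9×10³ × 7.6⁴)/(8 × 54.0³ × 10)
    = 2.26529e+08 / 1.25971e+07 = 17.98 → 18 coils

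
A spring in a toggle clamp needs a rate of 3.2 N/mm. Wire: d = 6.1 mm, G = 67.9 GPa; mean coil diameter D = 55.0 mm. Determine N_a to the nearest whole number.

N_a = Gd⁴/(8D³k) = (67.9×10³ × 6.1⁴)/(8 × 55.0³ × 3.2)
    = 9.40133e+07 / 4.2592e+06 = 22.07 → 22 coils

22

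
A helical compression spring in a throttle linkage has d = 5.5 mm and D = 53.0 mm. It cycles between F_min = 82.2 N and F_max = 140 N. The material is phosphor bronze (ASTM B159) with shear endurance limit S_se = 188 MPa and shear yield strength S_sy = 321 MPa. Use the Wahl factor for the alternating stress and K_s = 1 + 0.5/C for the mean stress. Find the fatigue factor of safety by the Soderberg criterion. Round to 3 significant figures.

C = D/d = 53.0/5.5 = 9.6364; K_W = (4C−1)/(4C−4)+0.615/C = 1.1507; K_s = 1+0.5/C = 1.0519
F_a = (F_max−F_min)/2 = 28.9 N; F_m = (F_max+F_min)/2 = 111.1 N
τ_a = K_W·8F_aD/(πd³) = 1.1507 × 23.444 = 26.976 MPa
τ_m = K_s·8F_mD/(πd³) = 1.0519 × 90.124 = 94.801 MPa
Soderberg: 1/n_f = τ_a/S_se + τ_m/S_sy = 26.976/188 + 94.801/321 = 0.14349 + 0.29533 = 0.43882
n_f = 1/0.43882 = 2.279

2.28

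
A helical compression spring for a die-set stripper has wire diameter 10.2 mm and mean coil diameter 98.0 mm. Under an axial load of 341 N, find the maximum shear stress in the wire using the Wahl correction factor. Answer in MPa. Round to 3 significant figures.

92.3 MPa

Spring index C = D/d = 98.0/10.2 = 9.6078
K_W = (4C−1)/(4C−4) + 0.615/C = 37.431/34.431 + 0.0640 = 1.1511
τ₀ = 8FD/(πd³) = 8·341·98.0/(π·10.2³) = 267344/3333.9 = 80.19 MPa
τ_max = K·τ₀ = 1.1511 × 80.19 = 92.31 MPa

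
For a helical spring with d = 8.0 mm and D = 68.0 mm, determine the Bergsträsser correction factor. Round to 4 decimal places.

C = D/d = 68.0/8.0 = 8.5000
K_B = (4C+2)/(4C−3) = 36.000/31.000 = 1.1613

1.1613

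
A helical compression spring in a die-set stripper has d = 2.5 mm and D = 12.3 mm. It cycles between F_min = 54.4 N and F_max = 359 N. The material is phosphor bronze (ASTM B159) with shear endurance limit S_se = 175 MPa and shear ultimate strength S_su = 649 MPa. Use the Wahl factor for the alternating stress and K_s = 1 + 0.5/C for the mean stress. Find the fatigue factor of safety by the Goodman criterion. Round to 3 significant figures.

0.333

C = D/d = 12.3/2.5 = 4.9200; K_W = (4C−1)/(4C−4)+0.615/C = 1.3163; K_s = 1+0.5/C = 1.1016
F_a = (F_max−F_min)/2 = 152.3 N; F_m = (F_max+F_min)/2 = 206.7 N
τ_a = K_W·8F_aD/(πd³) = 1.3163 × 305.3 = 401.87 MPa
τ_m = K_s·8F_mD/(πd³) = 1.1016 × 414.35 = 456.46 MPa
Goodman: 1/n_f = τ_a/S_se + τ_m/S_su = 401.87/175 + 456.46/649 = 2.29642 + 0.70332 = 2.9997
n_f = 1/2.9997 = 0.3334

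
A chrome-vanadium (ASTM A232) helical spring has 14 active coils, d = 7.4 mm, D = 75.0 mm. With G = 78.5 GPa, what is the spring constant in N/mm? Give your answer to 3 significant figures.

4.98 N/mm

k = Gd⁴/(8D³N_a) = (78.5×10³ × 7.4⁴) / (8 × 75.0³ × 14)
  = 2.35395e+08 / 4.725e+07 = 4.9819 N/mm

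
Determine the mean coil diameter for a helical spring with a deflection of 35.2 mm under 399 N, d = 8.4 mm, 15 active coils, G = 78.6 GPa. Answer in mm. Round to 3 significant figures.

66.0 mm

Required rate k = F/δ = 399/35.2 = 11.335 N/mm
D = (Gd⁴/(8N_a·k))^(1/3) = (78.6×10³·8.4⁴/(8·15·11.335))^(1/3)
  = (287692)^(1/3) = 66.0150 mm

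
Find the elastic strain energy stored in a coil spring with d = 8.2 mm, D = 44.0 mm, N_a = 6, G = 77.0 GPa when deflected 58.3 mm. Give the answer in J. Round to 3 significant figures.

145 J

k = Gd⁴/(8D³N_a) = (77.0×10³)(8.2⁴)/(8·44.0³·6) = 85.143 N/mm
U = ½kδ² = 0.5 × 85.143 × 58.3² = 1.447e+05 N·mm = 144.7 J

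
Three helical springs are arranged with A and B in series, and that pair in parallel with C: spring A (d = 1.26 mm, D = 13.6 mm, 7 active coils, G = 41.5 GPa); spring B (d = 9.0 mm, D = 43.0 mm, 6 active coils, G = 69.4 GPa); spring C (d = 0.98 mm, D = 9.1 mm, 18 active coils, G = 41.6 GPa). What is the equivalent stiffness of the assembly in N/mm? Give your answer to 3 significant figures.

1.09 N/mm

k_A = Gd⁴/(8D³N_a) = (41.5×10³)(1.26⁴)/(8·13.6³·7) = 0.74255 N/mm
k_B = Gd⁴/(8D³N_a) = (69.4×10³)(9.0⁴)/(8·43.0³·6) = 119.31 N/mm
k_C = Gd⁴/(8D³N_a) = (41.6×10³)(0.98⁴)/(8·9.1³·18) = 0.3536 N/mm
Springs A,B series: k_AB = 1/(1/0.74255+1/119.31) = 0.73796 N/mm; parallel with C: k_eq = 0.73796+0.3536 = 1.0916 N/mm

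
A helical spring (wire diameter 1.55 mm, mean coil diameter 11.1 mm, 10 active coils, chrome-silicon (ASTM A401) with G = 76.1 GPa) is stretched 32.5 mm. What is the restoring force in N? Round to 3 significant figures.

k = Gd⁴/(8D³N_a) = (76.1×10³)(1.55⁴)/(8·11.1³·10) = 4.0147 N/mm
F = k·δ = 4.0147 × 32.5 = 130.48 N

130 N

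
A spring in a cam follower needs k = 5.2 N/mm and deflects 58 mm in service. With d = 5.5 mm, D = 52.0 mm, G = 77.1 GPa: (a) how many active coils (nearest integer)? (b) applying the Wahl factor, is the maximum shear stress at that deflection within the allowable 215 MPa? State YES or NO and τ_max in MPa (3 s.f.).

N_a = Gd⁴/(8D³k) = (77.1×10³)(5.5⁴)/(8·52.0³·5.2) = 12.06 → N_a = 12
Actual rate k = Gd⁴/(8D³·12) = 5.2267 N/mm
Working load F = kδ = 5.2267·58 = 303.15 N
C = 52.0/5.5 = 9.4545; K_W = (4C−1)/(4C−4)+0.615/C = 1.1538
τ_max = K_W·8FD/(πd³) = 1.1538·241.27 = 278.37 MPa
τ_max > 215 MPa → exceeds allowable

(a) 12 coils; (b) NO, τ_max = 278 MPa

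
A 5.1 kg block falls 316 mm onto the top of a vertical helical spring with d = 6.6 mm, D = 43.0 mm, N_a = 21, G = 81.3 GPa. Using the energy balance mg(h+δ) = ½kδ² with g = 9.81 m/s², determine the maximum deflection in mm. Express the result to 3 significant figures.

k = Gd⁴/(8D³N_a) = (81.3×10³)(6.6⁴)/(8·43.0³·21) = 11.549 N/mm
W = mg = 5.1 × 9.81 = 50.031 N
½kδ² − Wδ − Wh = 0 → δ = (W + √(W² + 2kWh))/k
δ = (50.031 + √(2503.1 + 365181))/11.549 = (50.031 + 606.37)/11.549 = 56.835 mm

56.8 mm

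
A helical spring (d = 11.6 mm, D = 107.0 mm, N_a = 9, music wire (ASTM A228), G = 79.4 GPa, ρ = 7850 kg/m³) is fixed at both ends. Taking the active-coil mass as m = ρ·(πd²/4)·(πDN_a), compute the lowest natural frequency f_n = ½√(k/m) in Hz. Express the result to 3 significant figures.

40.3 Hz

k = Gd⁴/(8D³N_a) = (79.4×10³)(11.6⁴)/(8·107.0³·9) = 16.299 N/mm = 16299 N/m
Wire length L = πDN_a = π·107.0·9 = 3025.4 mm
m = ρ·(πd²/4)·L = 7850 × 105.68×10⁻⁶ m² × 3.0254 m = 2.5099 kg
f_n = ½√(k/m) = 0.5·√(16299/2.5099) = 0.5·√(6494.1) = 40.293 Hz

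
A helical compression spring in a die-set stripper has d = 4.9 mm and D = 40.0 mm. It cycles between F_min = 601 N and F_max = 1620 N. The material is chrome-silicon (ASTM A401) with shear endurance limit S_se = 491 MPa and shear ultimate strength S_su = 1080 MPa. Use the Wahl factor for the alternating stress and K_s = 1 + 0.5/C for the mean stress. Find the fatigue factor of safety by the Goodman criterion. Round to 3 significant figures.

C = D/d = 40.0/4.9 = 8.1633; K_W = (4C−1)/(4C−4)+0.615/C = 1.1800; K_s = 1+0.5/C = 1.0613
F_a = (F_max−F_min)/2 = 509.5 N; F_m = (F_max+F_min)/2 = 1110.5 N
τ_a = K_W·8F_aD/(πd³) = 1.1800 × 441.12 = 520.54 MPa
τ_m = K_s·8F_mD/(πd³) = 1.0613 × 961.46 = 1020.3 MPa
Goodman: 1/n_f = τ_a/S_se + τ_m/S_su = 520.54/491 + 1020.3/1080 = 1.06016 + 0.94477 = 2.0049
n_f = 1/2.0049 = 0.4988

0.499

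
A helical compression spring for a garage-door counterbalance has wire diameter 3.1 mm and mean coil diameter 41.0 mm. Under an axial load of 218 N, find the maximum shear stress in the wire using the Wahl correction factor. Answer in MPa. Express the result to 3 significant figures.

846 MPa

Spring index C = D/d = 41.0/3.1 = 13.2258
K_W = (4C−1)/(4C−4) + 0.615/C = 51.903/48.903 + 0.0465 = 1.1078
τ₀ = 8FD/(πd³) = 8·218·41.0/(π·3.1³) = 71504/93.591 = 764 MPa
τ_max = K·τ₀ = 1.1078 × 764 = 846.4 MPa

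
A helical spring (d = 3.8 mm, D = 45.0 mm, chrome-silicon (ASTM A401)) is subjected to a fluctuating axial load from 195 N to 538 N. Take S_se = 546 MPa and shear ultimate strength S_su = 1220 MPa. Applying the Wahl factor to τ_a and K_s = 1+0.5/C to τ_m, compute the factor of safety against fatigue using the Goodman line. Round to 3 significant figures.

C = D/d = 45.0/3.8 = 11.8421; K_W = (4C−1)/(4C−4)+0.615/C = 1.1211; K_s = 1+0.5/C = 1.0422
F_a = (F_max−F_min)/2 = 171.5 N; F_m = (F_max+F_min)/2 = 366.5 N
τ_a = K_W·8F_aD/(πd³) = 1.1211 × 358.15 = 401.53 MPa
τ_m = K_s·8F_mD/(πd³) = 1.0422 × 765.38 = 797.69 MPa
Goodman: 1/n_f = τ_a/S_se + τ_m/S_su = 401.53/546 + 797.69/1220 = 0.73540 + 0.65385 = 1.3892
n_f = 1/1.3892 = 0.7198

0.720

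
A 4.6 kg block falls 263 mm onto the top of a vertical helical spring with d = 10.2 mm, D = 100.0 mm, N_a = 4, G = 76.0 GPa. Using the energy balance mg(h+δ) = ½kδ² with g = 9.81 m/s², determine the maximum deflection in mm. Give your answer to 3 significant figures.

32.2 mm

k = Gd⁴/(8D³N_a) = (76.0×10³)(10.2⁴)/(8·100.0³·4) = 25.708 N/mm
W = mg = 4.6 × 9.81 = 45.126 N
½kδ² − Wδ − Wh = 0 → δ = (W + √(W² + 2kWh))/k
δ = (45.126 + √(2036.4 + 610207))/25.708 = (45.126 + 782.46)/25.708 = 32.192 mm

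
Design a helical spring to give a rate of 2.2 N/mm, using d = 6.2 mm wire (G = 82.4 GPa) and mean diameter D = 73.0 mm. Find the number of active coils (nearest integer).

18

N_a = Gd⁴/(8D³k) = (82.4×10³ × 6.2⁴)/(8 × 73.0³ × 2.2)
    = 1.21757e+08 / 6.8467e+06 = 17.78 → 18 coils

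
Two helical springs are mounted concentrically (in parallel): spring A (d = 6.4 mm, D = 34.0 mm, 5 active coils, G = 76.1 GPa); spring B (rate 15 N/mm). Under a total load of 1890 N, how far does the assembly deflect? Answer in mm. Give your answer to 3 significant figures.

19.6 mm

k_A = Gd⁴/(8D³N_a) = (76.1×10³)(6.4⁴)/(8·34.0³·5) = 81.21 N/mm
Parallel: k_eq = 81.21 + 15 = 96.21 N/mm
δ = F/k_eq = 1890/96.21 = 19.645 mm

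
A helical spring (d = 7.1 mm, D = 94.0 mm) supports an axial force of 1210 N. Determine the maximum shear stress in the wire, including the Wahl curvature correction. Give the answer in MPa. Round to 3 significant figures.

896 MPa

Spring index C = D/d = 94.0/7.1 = 13.2394
K_W = (4C−1)/(4C−4) + 0.615/C = 51.958/48.958 + 0.0465 = 1.1077
τ₀ = 8FD/(πd³) = 8·1210·94.0/(π·7.1³) = 909920/1124.4 = 809.24 MPa
τ_max = K·τ₀ = 1.1077 × 809.24 = 896.42 MPa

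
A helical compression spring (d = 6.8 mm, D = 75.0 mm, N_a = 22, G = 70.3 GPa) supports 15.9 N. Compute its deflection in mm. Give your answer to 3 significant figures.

k = Gd⁴/(8D³N_a) = (70.3×10³)(6.8⁴)/(8·75.0³·22) = 2.0244 N/mm
δ = F/k = 15.9 / 2.0244 = 7.8542 mm

7.85 mm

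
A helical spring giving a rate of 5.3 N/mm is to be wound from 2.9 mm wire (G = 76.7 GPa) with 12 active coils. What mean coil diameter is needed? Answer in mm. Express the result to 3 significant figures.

22.0 mm

D = (Gd⁴/(8N_a·k))^(1/3) = (76.7×10³·2.9⁴/(8·12·5.3))^(1/3)
  = (10662)^(1/3) = 22.0097 mm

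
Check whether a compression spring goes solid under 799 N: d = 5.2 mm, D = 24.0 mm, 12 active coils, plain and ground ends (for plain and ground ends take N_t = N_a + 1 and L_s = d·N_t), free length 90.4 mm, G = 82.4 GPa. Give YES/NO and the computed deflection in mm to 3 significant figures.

NO, δ = 17.6 mm

k = Gd⁴/(8D³N_a) = (82.4×10³)(5.2⁴)/(8·24.0³·12) = 45.398 N/mm
N_t = 13; L_s = 5.2·13 = 67.6 mm; δ_solid = L₀ − L_s = 90.4 − 67.6 = 22.8 mm
δ = F/k = 799/45.398 = 17.6 mm
δ < δ_solid → spring does not go solid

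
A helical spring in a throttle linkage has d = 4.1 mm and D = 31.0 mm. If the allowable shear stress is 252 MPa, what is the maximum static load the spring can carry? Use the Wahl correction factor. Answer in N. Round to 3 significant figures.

C = D/d = 31.0/4.1 = 7.5610
K_W = (4C−1)/(4C−4) + 0.615/C = 29.244/26.244 + 0.0813 = 1.1957
τ_max = K·8FD/(πd³) → F_max = τ_allow·πd³/(8DK)
F_max = 252·π·4.1³/(8·31.0·1.1957) = 54563/296.52 = 184.01 N

184 N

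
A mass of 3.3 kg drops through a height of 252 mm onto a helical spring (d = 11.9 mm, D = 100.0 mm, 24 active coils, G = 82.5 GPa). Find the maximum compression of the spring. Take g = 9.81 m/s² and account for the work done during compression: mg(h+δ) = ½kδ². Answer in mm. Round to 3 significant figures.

47.4 mm

k = Gd⁴/(8D³N_a) = (82.5×10³)(11.9⁴)/(8·100.0³·24) = 8.6167 N/mm
W = mg = 3.3 × 9.81 = 32.373 N
½kδ² − Wδ − Wh = 0 → δ = (W + √(W² + 2kWh))/k
δ = (32.373 + √(1048 + 140590))/8.6167 = (32.373 + 376.35)/8.6167 = 47.434 mm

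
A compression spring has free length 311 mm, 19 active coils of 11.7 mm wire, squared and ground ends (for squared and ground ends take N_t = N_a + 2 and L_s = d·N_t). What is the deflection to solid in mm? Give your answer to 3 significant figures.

65.3 mm

N_t = 21; L_s = 11.7·21 = 245.7 mm
δ_solid = L₀ − L_s = 311 − 245.7 = 65.3 mm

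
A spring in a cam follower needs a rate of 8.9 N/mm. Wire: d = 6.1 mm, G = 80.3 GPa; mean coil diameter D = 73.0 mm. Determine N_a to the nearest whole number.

N_a = Gd⁴/(8D³k) = (80.3×10³ × 6.1⁴)/(8 × 73.0³ × 8.9)
    = 1.11182e+08 / 2.7698e+07 = 4.014 → 4 coils

4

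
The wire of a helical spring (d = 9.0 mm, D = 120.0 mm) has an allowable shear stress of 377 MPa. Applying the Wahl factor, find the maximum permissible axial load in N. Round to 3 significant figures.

C = D/d = 120.0/9.0 = 13.3333
K_W = (4C−1)/(4C−4) + 0.615/C = 52.333/49.333 + 0.0461 = 1.1069
τ_max = K·8FD/(πd³) → F_max = τ_allow·πd³/(8DK)
F_max = 377·π·9.0³/(8·120.0·1.1069) = 8.6341e+05/1062.7 = 812.5 N

813 N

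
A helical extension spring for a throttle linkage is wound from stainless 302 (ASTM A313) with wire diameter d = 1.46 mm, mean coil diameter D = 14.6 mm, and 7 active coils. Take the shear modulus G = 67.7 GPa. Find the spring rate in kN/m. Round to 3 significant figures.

1.77 kN/m

k = Gd⁴/(8D³N_a) = (67.7×10³ × 1.46⁴) / (8 × 14.6³ × 7)
  = 307610 / 174280 = 1.765 N/mm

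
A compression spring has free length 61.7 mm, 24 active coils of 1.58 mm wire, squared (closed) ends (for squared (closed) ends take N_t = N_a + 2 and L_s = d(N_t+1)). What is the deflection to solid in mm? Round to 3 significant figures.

N_t = 26; L_s = 1.58·27 = 42.66 mm
δ_solid = L₀ − L_s = 61.7 − 42.66 = 19.04 mm

19.0 mm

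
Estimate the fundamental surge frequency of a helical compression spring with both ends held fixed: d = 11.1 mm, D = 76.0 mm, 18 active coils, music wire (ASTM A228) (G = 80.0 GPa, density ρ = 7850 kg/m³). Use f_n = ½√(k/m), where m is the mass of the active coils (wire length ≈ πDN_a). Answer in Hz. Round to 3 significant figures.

k = Gd⁴/(8D³N_a) = (80.0×10³)(11.1⁴)/(8·76.0³·18) = 19.212 N/mm = 19212 N/m
Wire length L = πDN_a = π·76.0·18 = 4297.7 mm
m = ρ·(πd²/4)·L = 7850 × 96.769×10⁻⁶ m² × 4.2977 m = 3.2647 kg
f_n = ½√(k/m) = 0.5·√(19212/3.2647) = 0.5·√(5884.9) = 38.356 Hz

38.4 Hz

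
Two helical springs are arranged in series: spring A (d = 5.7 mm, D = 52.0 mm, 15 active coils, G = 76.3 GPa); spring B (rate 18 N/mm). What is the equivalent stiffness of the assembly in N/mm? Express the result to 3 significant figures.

k_A = Gd⁴/(8D³N_a) = (76.3×10³)(5.7⁴)/(8·52.0³·15) = 4.7735 N/mm
Series: 1/k_eq = 1/4.7735 + 1/18 = 0.26505; k_eq = 3.7729 N/mm

3.77 N/mm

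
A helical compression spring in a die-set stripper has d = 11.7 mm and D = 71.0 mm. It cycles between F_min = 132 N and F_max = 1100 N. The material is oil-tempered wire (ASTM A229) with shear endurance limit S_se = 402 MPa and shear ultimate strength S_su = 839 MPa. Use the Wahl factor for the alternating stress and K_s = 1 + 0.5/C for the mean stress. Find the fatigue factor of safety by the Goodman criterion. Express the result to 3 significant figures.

3.85

C = D/d = 71.0/11.7 = 6.0684; K_W = (4C−1)/(4C−4)+0.615/C = 1.2493; K_s = 1+0.5/C = 1.0824
F_a = (F_max−F_min)/2 = 484 N; F_m = (F_max+F_min)/2 = 616 N
τ_a = K_W·8F_aD/(πd³) = 1.2493 × 54.637 = 68.259 MPa
τ_m = K_s·8F_mD/(πd³) = 1.0824 × 69.538 = 75.267 MPa
Goodman: 1/n_f = τ_a/S_se + τ_m/S_su = 68.259/402 + 75.267/839 = 0.16980 + 0.08971 = 0.25951
n_f = 1/0.25951 = 3.853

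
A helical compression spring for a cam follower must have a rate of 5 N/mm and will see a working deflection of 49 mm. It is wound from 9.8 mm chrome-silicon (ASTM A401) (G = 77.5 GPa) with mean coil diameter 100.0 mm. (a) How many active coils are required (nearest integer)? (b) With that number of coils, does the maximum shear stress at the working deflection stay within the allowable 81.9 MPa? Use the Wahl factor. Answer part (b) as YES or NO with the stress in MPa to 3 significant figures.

(a) 18 coils; (b) YES, τ_max = 75.1 MPa

N_a = Gd⁴/(8D³k) = (77.5×10³)(9.8⁴)/(8·100.0³·5) = 17.87 → N_a = 18
Actual rate k = Gd⁴/(8D³·18) = 4.9641 N/mm
Working load F = kδ = 4.9641·49 = 243.24 N
C = 100.0/9.8 = 10.2041; K_W = (4C−1)/(4C−4)+0.615/C = 1.1418
τ_max = K_W·8FD/(πd³) = 1.1418·65.811 = 75.141 MPa
τ_max ≤ 81.9 MPa → acceptable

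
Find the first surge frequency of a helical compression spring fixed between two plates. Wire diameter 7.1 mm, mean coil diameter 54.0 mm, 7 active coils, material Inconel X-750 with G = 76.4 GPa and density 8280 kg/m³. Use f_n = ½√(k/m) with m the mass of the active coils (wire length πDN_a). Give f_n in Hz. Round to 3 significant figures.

119 Hz

k = Gd⁴/(8D³N_a) = (76.4×10³)(7.1⁴)/(8·54.0³·7) = 22.017 N/mm = 22017 N/m
Wire length L = πDN_a = π·54.0·7 = 1187.5 mm
m = ρ·(πd²/4)·L = 8280 × 39.592×10⁻⁶ m² × 1.1875 m = 0.38929 kg
f_n = ½√(k/m) = 0.5·√(22017/0.38929) = 0.5·√(56556) = 118.91 Hz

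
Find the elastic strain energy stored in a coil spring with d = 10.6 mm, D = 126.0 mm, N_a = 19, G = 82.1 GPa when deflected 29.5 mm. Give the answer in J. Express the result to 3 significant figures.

k = Gd⁴/(8D³N_a) = (82.1×10³)(10.6⁴)/(8·126.0³·19) = 3.4089 N/mm
U = ½kδ² = 0.5 × 3.4089 × 29.5² = 1483.3 N·mm = 1.4833 J

1.48 J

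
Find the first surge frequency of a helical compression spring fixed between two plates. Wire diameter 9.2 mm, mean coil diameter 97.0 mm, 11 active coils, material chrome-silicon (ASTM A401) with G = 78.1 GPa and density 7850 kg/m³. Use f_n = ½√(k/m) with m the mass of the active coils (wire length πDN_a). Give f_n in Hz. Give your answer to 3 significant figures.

31.6 Hz

k = Gd⁴/(8D³N_a) = (78.1×10³)(9.2⁴)/(8·97.0³·11) = 6.9663 N/mm = 6966.3 N/m
Wire length L = πDN_a = π·97.0·11 = 3352.1 mm
m = ρ·(πd²/4)·L = 7850 × 66.476×10⁻⁶ m² × 3.3521 m = 1.7492 kg
f_n = ½√(k/m) = 0.5·√(6966.3/1.7492) = 0.5·√(3982.5) = 31.553 Hz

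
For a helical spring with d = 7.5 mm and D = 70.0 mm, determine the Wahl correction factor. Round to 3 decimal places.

1.156

C = D/d = 70.0/7.5 = 9.3333
K_W = (4C−1)/(4C−4) + 0.615/C = 36.333/33.333 + 0.0659 = 1.1559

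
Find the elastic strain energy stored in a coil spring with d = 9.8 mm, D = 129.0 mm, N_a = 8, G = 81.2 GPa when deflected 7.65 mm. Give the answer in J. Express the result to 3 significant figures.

0.160 J

k = Gd⁴/(8D³N_a) = (81.2×10³)(9.8⁴)/(8·129.0³·8) = 5.4514 N/mm
U = ½kδ² = 0.5 × 5.4514 × 7.65² = 159.52 N·mm = 0.15952 J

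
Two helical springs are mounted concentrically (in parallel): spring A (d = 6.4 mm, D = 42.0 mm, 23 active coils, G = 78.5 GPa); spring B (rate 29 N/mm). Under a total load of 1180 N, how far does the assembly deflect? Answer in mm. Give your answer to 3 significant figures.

30.5 mm

k_A = Gd⁴/(8D³N_a) = (78.5×10³)(6.4⁴)/(8·42.0³·23) = 9.661 N/mm
Parallel: k_eq = 9.661 + 29 = 38.661 N/mm
δ = F/k_eq = 1180/38.661 = 30.522 mm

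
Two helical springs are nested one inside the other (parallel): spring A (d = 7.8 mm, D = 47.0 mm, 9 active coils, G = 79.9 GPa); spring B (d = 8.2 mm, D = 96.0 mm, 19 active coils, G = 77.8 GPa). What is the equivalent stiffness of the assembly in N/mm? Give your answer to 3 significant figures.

k_A = Gd⁴/(8D³N_a) = (79.9×10³)(7.8⁴)/(8·47.0³·9) = 39.564 N/mm
k_B = Gd⁴/(8D³N_a) = (77.8×10³)(8.2⁴)/(8·96.0³·19) = 2.6156 N/mm
Parallel: k_eq = 39.564 + 2.6156 = 42.18 N/mm

42.2 N/mm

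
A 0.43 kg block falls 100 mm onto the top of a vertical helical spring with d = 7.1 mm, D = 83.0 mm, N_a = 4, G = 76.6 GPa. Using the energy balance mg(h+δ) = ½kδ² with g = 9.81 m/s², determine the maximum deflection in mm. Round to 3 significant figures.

k = Gd⁴/(8D³N_a) = (76.6×10³)(7.1⁴)/(8·83.0³·4) = 10.638 N/mm
W = mg = 0.43 × 9.81 = 4.2183 N
½kδ² − Wδ − Wh = 0 → δ = (W + √(W² + 2kWh))/k
δ = (4.2183 + √(17.794 + 8975.23))/10.638 = (4.2183 + 94.832)/10.638 = 9.3106 mm

9.31 mm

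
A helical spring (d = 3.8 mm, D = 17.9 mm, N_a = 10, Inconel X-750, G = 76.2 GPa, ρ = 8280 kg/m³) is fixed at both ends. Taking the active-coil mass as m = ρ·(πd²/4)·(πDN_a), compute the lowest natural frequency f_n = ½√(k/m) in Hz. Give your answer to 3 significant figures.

405 Hz

k = Gd⁴/(8D³N_a) = (76.2×10³)(3.8⁴)/(8·17.9³·10) = 34.629 N/mm = 34629 N/m
Wire length L = πDN_a = π·17.9·10 = 562.35 mm
m = ρ·(πd²/4)·L = 8280 × 11.341×10⁻⁶ m² × 0.56235 m = 0.052807 kg
f_n = ½√(k/m) = 0.5·√(34629/0.052807) = 0.5·√(6.5577e+05) = 404.9 Hz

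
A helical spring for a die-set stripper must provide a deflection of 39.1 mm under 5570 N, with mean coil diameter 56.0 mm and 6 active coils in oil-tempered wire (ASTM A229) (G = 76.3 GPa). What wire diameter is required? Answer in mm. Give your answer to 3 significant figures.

11.2 mm

Required rate k = F/δ = 5570/39.1 = 142.46 N/mm
d = (8D³N_a·k / G)^(1/4) = (8·56.0³·6·142.46 / (76.3×10³))^0.25
  = (15738)^0.25 = 11.2006 mm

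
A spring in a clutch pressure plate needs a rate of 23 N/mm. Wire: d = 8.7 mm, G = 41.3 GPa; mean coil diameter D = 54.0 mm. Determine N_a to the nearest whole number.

8

N_a = Gd⁴/(8D³k) = (41.3×10³ × 8.7⁴)/(8 × 54.0³ × 23)
    = 2.36607e+08 / 2.89734e+07 = 8.166 → 8 coils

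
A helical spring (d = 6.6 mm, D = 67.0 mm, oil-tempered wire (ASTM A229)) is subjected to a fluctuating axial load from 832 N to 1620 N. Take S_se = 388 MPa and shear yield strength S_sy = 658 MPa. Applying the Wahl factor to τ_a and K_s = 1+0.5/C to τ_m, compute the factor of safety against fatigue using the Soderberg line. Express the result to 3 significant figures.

0.541

C = D/d = 67.0/6.6 = 10.1515; K_W = (4C−1)/(4C−4)+0.615/C = 1.1425; K_s = 1+0.5/C = 1.0493
F_a = (F_max−F_min)/2 = 394 N; F_m = (F_max+F_min)/2 = 1226 N
τ_a = K_W·8F_aD/(πd³) = 1.1425 × 233.82 = 267.15 MPa
τ_m = K_s·8F_mD/(πd³) = 1.0493 × 727.57 = 763.4 MPa
Soderberg: 1/n_f = τ_a/S_se + τ_m/S_sy = 267.15/388 + 763.4/658 = 0.68852 + 1.16019 = 1.8487
n_f = 1/1.8487 = 0.5409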